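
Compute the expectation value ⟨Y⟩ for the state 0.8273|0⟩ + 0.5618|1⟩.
0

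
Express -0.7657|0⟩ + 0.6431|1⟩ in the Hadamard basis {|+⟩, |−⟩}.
-0.08669|+⟩ - 0.9962|−⟩

With |ψ⟩ = α|0⟩ + β|1⟩, the Hadamard-basis coefficients are ⟨+|ψ⟩ = (α + β)/√2 and ⟨−|ψ⟩ = (α − β)/√2.
Here α = -0.7657, β = 0.6431: (α + β)/√2 = -0.08669, (α − β)/√2 = -0.9962.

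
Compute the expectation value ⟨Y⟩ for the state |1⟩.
0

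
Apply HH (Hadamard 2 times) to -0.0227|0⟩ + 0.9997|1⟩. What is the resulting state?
-0.0227|0⟩ + 0.9997|1⟩

H² = I, so an even number of Hadamards cancels: H^2 = I and the state is unchanged.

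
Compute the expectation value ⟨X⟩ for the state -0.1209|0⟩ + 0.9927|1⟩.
-0.24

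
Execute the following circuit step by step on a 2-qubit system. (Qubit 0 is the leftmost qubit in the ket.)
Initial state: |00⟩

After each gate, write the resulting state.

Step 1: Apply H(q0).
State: 1/√2|00⟩ + 1/√2|10⟩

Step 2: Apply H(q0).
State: |00⟩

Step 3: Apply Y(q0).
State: i|10⟩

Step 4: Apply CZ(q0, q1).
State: i|10⟩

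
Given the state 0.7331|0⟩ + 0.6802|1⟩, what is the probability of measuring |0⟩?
0.5374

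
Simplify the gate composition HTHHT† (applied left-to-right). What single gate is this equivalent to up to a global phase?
H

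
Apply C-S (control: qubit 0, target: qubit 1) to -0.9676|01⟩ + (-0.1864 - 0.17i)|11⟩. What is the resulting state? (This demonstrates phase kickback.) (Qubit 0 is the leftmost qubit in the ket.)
-0.9676|01⟩ + (0.17 - 0.1864i)|11⟩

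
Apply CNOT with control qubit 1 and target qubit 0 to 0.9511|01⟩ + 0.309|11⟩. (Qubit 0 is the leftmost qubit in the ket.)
0.309|01⟩ + 0.9511|11⟩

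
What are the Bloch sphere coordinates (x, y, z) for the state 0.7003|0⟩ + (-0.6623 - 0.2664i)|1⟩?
(-0.9276, -0.3731, -0.01919)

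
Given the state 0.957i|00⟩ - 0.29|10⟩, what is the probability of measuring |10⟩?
0.0841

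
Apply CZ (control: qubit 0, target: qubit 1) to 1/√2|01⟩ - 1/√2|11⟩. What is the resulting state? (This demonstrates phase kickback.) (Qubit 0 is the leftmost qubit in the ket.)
1/√2|01⟩ + 1/√2|11⟩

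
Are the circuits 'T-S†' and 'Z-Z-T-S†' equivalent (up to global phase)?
Yes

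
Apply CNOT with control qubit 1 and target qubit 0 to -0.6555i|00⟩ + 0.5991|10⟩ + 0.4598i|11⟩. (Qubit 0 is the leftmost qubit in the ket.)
-0.6555i|00⟩ + 0.4598i|01⟩ + 0.5991|10⟩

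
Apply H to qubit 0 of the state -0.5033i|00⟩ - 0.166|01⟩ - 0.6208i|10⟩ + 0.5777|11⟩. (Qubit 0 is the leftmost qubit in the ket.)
-0.7949i|00⟩ + 0.2911|01⟩ + 0.08309i|10⟩ - 0.5259|11⟩

H on qubit 0 mixes each pair of kets that differ only in qubit 0: amplitudes (a, b) of (|…0…⟩, |…1…⟩) become ((a + b)/√2, (a − b)/√2). Kets absent from the input have amplitude 0.
(|00⟩, |10⟩): (a, b) = (-0.5033i, -0.6208i) → (-0.7949i, 0.08309i)
(|01⟩, |11⟩): (a, b) = (-0.166, 0.5777) → (0.2911, -0.5259)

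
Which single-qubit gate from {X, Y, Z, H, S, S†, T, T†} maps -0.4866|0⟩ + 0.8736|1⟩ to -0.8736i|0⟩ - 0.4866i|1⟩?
Y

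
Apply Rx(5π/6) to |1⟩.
-0.9659i|0⟩ + 0.2588|1⟩

Rx(5π/6) = [[cos(θ/2), −i·sin(θ/2)], [−i·sin(θ/2), cos(θ/2)]]; θ = 5π/6, cos(θ/2) ≈ 0.258819, sin(θ/2) ≈ 0.965926.
With a = amp(|0⟩) = 0 and b = amp(|1⟩) = 1:
new amp(|0⟩) = (0.258819)·a + (-0.965926i)·b = -0.9659i
new amp(|1⟩) = (-0.965926i)·a + (0.258819)·b = 0.2588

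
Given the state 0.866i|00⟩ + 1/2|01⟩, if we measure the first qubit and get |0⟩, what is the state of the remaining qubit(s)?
0.866i|0⟩ + 0.5|1⟩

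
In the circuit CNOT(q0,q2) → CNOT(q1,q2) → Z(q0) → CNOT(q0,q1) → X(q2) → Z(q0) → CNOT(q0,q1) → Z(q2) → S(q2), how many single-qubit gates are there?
5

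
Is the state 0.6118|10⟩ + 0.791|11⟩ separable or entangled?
Separable

Writing the state as a|00⟩ + b|01⟩ + c|10⟩ + d|11⟩, it is a product state iff ad − bc = 0.
Here (a, b, c, d) = (0, 0, 0.6118, 0.791): ad − bc = (0)(0.791) − (0)(0.6118) = 0, so the state is separable.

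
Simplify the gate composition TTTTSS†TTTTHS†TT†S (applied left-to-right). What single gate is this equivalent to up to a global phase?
H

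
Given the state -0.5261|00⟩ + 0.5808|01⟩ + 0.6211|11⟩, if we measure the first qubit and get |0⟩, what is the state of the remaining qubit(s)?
-0.6713|0⟩ + 0.7411|1⟩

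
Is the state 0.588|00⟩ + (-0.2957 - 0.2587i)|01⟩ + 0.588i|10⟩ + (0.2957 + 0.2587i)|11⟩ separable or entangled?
Entangled

Writing the state as a|00⟩ + b|01⟩ + c|10⟩ + d|11⟩, it is a product state iff ad − bc = 0.
Here (a, b, c, d) = (0.588, (-0.2957 - 0.2587i), 0.588i, (0.2957 + 0.2587i)): ad − bc = (0.588)(0.2957 + 0.2587i) − (-0.2957 - 0.2587i)(0.588i) = (0.02176 + 0.326i) ≠ 0, so the state is entangled.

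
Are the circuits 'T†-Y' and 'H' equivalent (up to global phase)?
No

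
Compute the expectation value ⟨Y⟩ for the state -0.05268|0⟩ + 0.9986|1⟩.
0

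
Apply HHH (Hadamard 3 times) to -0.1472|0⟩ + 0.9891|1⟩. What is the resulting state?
0.5953|0⟩ - 0.8035|1⟩

H² = I, so H^3 = H: a single Hadamard. With (a, b) = (-0.1472, 0.9891), H gives ((a + b)/√2, (a − b)/√2) = (0.5953, -0.8035).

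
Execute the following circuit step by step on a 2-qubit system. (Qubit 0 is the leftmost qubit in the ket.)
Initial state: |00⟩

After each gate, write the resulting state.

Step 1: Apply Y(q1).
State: i|01⟩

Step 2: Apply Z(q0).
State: i|01⟩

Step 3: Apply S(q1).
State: -|01⟩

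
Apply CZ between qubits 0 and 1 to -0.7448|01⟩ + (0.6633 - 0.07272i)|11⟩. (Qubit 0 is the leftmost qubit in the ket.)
-0.7448|01⟩ + (-0.6633 + 0.07272i)|11⟩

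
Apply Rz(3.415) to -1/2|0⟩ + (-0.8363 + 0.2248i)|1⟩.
(0.06814 + 0.4953i)|0⟩ + (-0.1087 - 0.8591i)|1⟩

Rz(3.415) = [[e^(−iθ/2), 0], [0, e^(iθ/2)]] with e^(±iθ/2) = cos(θ/2) ± i·sin(θ/2); θ = 3.415, cos(θ/2) ≈ -0.136278, sin(θ/2) ≈ 0.990671.
With a = amp(|0⟩) = -1/2 and b = amp(|1⟩) = (-0.8363 + 0.2248i):
new amp(|0⟩) = (-0.136278 - 0.990671i)·a = (0.06814 + 0.4953i)
new amp(|1⟩) = (-0.136278 + 0.990671i)·b = (-0.1087 - 0.8591i)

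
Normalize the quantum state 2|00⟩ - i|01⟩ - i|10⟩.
0.8165|00⟩ - (1/√6)i|01⟩ - (1/√6)i|10⟩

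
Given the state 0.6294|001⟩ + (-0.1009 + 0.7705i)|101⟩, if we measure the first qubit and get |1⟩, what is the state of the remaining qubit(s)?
(-0.1298 + 0.9915i)|01⟩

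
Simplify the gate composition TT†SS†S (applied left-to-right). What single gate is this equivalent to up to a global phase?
S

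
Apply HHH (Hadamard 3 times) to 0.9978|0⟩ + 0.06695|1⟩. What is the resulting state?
0.7529|0⟩ + 0.6582|1⟩

H² = I, so H^3 = H: a single Hadamard. With (a, b) = (0.9978, 0.06695), H gives ((a + b)/√2, (a − b)/√2) = (0.7529, 0.6582).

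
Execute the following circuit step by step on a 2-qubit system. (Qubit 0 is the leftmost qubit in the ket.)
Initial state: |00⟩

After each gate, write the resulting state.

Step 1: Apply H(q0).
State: 1/√2|00⟩ + 1/√2|10⟩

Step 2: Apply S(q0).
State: 1/√2|00⟩ + (1/√2)i|10⟩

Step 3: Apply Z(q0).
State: 1/√2|00⟩ - (1/√2)i|10⟩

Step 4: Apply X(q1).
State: 1/√2|01⟩ - (1/√2)i|11⟩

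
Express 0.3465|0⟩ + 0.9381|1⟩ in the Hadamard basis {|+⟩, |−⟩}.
0.9083|+⟩ - 0.4183|−⟩

With |ψ⟩ = α|0⟩ + β|1⟩, the Hadamard-basis coefficients are ⟨+|ψ⟩ = (α + β)/√2 and ⟨−|ψ⟩ = (α − β)/√2.
Here α = 0.3465, β = 0.9381: (α + β)/√2 = 0.9083, (α − β)/√2 = -0.4183.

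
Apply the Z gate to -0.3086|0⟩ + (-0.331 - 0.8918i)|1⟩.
-0.3086|0⟩ + (0.331 + 0.8918i)|1⟩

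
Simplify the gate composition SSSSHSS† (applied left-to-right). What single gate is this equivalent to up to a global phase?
H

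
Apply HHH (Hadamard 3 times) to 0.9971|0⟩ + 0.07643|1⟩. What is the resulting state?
0.7591|0⟩ + 0.651|1⟩

H² = I, so H^3 = H: a single Hadamard. With (a, b) = (0.9971, 0.07643), H gives ((a + b)/√2, (a − b)/√2) = (0.7591, 0.651).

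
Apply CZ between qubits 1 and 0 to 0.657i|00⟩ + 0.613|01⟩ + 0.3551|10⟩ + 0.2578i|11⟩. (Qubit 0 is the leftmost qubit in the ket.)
0.657i|00⟩ + 0.613|01⟩ + 0.3551|10⟩ - 0.2578i|11⟩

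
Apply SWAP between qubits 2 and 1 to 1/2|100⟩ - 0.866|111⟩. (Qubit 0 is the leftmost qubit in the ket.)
1/2|100⟩ - 0.866|111⟩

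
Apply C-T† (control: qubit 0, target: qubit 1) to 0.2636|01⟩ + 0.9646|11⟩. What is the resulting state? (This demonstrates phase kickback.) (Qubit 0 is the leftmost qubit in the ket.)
0.2636|01⟩ + (0.6821 - 0.6821i)|11⟩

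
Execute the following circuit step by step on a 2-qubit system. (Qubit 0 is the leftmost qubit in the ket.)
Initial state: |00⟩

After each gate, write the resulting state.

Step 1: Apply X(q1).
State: |01⟩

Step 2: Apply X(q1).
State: |00⟩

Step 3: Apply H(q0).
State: 1/√2|00⟩ + 1/√2|10⟩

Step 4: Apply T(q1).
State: 1/√2|00⟩ + 1/√2|10⟩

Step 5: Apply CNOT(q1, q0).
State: 1/√2|00⟩ + 1/√2|10⟩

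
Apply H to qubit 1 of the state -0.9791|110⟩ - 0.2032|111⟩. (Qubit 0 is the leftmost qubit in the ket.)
-0.6923|100⟩ - 0.1437|101⟩ + 0.6923|110⟩ + 0.1437|111⟩

H on qubit 1 mixes each pair of kets that differ only in qubit 1: amplitudes (a, b) of (|…0…⟩, |…1…⟩) become ((a + b)/√2, (a − b)/√2). Kets absent from the input have amplitude 0.
(|100⟩, |110⟩): (a, b) = (0, -0.9791) → (-0.6923, 0.6923)
(|101⟩, |111⟩): (a, b) = (0, -0.2032) → (-0.1437, 0.1437)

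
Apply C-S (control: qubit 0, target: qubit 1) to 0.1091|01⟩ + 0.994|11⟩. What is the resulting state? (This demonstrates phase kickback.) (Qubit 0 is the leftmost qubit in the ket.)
0.1091|01⟩ + 0.994i|11⟩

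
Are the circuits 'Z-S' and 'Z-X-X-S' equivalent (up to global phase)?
Yes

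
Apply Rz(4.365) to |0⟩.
(-0.5743 - 0.8187i)|0⟩

Rz(4.365) = [[e^(−iθ/2), 0], [0, e^(iθ/2)]] with e^(±iθ/2) = cos(θ/2) ± i·sin(θ/2); θ = 4.365, cos(θ/2) ≈ -0.574263, sin(θ/2) ≈ 0.818671.
With a = amp(|0⟩) = 1 and b = amp(|1⟩) = 0:
new amp(|0⟩) = (-0.574263 - 0.818671i)·a = (-0.5743 - 0.8187i)
new amp(|1⟩) = (-0.574263 + 0.818671i)·b = 0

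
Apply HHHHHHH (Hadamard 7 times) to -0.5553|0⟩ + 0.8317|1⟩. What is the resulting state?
0.1954|0⟩ - 0.9808|1⟩

H² = I, so H^7 = H: a single Hadamard. With (a, b) = (-0.5553, 0.8317), H gives ((a + b)/√2, (a − b)/√2) = (0.1954, -0.9808).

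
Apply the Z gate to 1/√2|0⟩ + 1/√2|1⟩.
1/√2|0⟩ - 1/√2|1⟩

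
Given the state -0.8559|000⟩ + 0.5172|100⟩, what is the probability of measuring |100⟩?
0.2675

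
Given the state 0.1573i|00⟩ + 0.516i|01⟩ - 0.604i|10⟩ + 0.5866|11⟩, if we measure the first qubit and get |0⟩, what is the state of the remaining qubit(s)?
0.2916i|0⟩ + 0.9565i|1⟩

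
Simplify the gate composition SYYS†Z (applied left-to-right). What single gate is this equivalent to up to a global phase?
Z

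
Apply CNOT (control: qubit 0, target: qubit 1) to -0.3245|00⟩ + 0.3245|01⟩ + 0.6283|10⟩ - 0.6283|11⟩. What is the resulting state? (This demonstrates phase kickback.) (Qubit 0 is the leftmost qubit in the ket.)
-0.3245|00⟩ + 0.3245|01⟩ - 0.6283|10⟩ + 0.6283|11⟩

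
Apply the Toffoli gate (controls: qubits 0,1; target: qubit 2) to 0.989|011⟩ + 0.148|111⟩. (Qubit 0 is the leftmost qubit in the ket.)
0.989|011⟩ + 0.148|110⟩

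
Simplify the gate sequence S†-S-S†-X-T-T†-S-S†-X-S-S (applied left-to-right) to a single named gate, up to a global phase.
S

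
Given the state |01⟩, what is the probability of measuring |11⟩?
0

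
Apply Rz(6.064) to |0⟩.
(-0.994 - 0.1094i)|0⟩

Rz(6.064) = [[e^(−iθ/2), 0], [0, e^(iθ/2)]] with e^(±iθ/2) = cos(θ/2) ± i·sin(θ/2); θ = 6.064, cos(θ/2) ≈ -0.994001, sin(θ/2) ≈ 0.109373.
With a = amp(|0⟩) = 1 and b = amp(|1⟩) = 0:
new amp(|0⟩) = (-0.994001 - 0.109373i)·a = (-0.994 - 0.1094i)
new amp(|1⟩) = (-0.994001 + 0.109373i)·b = 0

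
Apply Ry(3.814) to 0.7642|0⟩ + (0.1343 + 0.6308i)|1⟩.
(-0.3789 - 0.5955i)|0⟩ + (0.6771 - 0.2081i)|1⟩

Ry(3.814) = [[cos(θ/2), −sin(θ/2)], [sin(θ/2), cos(θ/2)]]; θ = 3.814, cos(θ/2) ≈ -0.329906, sin(θ/2) ≈ 0.944014.
With a = amp(|0⟩) = 0.7642 and b = amp(|1⟩) = (0.1343 + 0.6308i):
new amp(|0⟩) = (-0.329906)·a + (-0.944014)·b = (-0.3789 - 0.5955i)
new amp(|1⟩) = (0.944014)·a + (-0.329906)·b = (0.6771 - 0.2081i)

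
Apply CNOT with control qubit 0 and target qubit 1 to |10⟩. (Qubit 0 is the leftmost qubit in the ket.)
|11⟩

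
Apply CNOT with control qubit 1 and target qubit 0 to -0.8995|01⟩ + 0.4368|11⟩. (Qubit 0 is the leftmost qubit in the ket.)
0.4368|01⟩ - 0.8995|11⟩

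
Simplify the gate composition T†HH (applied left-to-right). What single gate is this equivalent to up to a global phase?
T†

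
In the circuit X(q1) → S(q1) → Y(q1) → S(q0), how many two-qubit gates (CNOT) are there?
0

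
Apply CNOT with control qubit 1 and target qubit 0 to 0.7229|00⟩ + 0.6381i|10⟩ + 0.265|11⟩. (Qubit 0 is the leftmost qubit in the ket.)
0.7229|00⟩ + 0.265|01⟩ + 0.6381i|10⟩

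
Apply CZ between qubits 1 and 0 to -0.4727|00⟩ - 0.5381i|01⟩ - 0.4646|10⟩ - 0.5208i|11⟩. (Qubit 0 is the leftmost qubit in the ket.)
-0.4727|00⟩ - 0.5381i|01⟩ - 0.4646|10⟩ + 0.5208i|11⟩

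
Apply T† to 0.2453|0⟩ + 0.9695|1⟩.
0.2453|0⟩ + (0.6855 - 0.6855i)|1⟩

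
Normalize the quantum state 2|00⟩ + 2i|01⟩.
1/√2|00⟩ + (1/√2)i|01⟩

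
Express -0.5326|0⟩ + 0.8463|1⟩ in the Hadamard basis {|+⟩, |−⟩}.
0.2218|+⟩ - 0.975|−⟩

With |ψ⟩ = α|0⟩ + β|1⟩, the Hadamard-basis coefficients are ⟨+|ψ⟩ = (α + β)/√2 and ⟨−|ψ⟩ = (α − β)/√2.
Here α = -0.5326, β = 0.8463: (α + β)/√2 = 0.2218, (α − β)/√2 = -0.975.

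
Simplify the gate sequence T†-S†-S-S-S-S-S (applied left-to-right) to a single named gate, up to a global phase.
T†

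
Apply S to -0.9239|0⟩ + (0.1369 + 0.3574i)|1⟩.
-0.9239|0⟩ + (-0.3574 + 0.1369i)|1⟩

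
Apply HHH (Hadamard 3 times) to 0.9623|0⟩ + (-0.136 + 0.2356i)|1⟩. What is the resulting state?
(0.5843 + 0.1666i)|0⟩ + (0.7766 - 0.1666i)|1⟩

H² = I, so H^3 = H: a single Hadamard. With (a, b) = (0.9623, (-0.136 + 0.2356i)), H gives ((a + b)/√2, (a − b)/√2) = ((0.5843 + 0.1666i), (0.7766 - 0.1666i)).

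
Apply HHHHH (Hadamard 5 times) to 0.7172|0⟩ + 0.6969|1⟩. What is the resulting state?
0.9999|0⟩ + 0.01435|1⟩

H² = I, so H^5 = H: a single Hadamard. With (a, b) = (0.7172, 0.6969), H gives ((a + b)/√2, (a − b)/√2) = (0.9999, 0.01435).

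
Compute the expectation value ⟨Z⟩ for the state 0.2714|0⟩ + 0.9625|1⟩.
-0.8527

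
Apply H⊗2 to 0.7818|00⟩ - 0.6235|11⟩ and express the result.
0.07915|00⟩ + 0.7027|01⟩ + 0.7027|10⟩ + 0.07915|11⟩

H⊗2 gives amp(|y⟩) = (1/2) Σ_x (−1)^(x·y) amp(|x⟩), where x·y is the number of positions in which both x and y have a 1.
|00⟩: (0.7818 - 0.6235)/2 = 0.07915
|01⟩: (0.7818 + 0.6235)/2 = 0.7027
|10⟩: (0.7818 + 0.6235)/2 = 0.7027
|11⟩: (0.7818 - 0.6235)/2 = 0.07915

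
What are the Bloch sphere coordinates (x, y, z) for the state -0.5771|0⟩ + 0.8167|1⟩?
(-0.9426, 0, -0.334)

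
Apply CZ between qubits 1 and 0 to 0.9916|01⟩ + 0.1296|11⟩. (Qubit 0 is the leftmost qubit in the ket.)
0.9916|01⟩ - 0.1296|11⟩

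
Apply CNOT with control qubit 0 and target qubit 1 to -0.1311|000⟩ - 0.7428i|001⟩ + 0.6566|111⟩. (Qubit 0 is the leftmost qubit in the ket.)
-0.1311|000⟩ - 0.7428i|001⟩ + 0.6566|101⟩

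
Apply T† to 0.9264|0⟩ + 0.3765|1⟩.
0.9264|0⟩ + (0.2662 - 0.2662i)|1⟩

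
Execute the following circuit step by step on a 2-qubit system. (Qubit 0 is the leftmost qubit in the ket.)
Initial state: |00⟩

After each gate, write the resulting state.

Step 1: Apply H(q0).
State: 1/√2|00⟩ + 1/√2|10⟩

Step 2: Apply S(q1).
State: 1/√2|00⟩ + 1/√2|10⟩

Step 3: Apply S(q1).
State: 1/√2|00⟩ + 1/√2|10⟩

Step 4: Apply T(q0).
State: 1/√2|00⟩ + (1/2 + (1/2)i)|10⟩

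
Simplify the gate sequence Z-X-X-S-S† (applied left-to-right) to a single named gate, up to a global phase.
Z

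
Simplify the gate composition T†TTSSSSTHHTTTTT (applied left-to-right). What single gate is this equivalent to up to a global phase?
T†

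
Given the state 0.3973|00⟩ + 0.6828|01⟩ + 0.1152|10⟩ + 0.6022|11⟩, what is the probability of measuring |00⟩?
0.1578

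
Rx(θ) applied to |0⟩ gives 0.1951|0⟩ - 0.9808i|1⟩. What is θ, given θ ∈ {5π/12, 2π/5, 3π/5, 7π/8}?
7π/8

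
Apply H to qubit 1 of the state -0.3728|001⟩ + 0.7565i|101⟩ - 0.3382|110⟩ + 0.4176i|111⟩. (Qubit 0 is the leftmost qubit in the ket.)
-0.2636|001⟩ - 0.2636|011⟩ - 0.2391|100⟩ + 0.8302i|101⟩ + 0.2391|110⟩ + 0.2396i|111⟩

H on qubit 1 mixes each pair of kets that differ only in qubit 1: amplitudes (a, b) of (|…0…⟩, |…1…⟩) become ((a + b)/√2, (a − b)/√2). Kets absent from the input have amplitude 0.
(|001⟩, |011⟩): (a, b) = (-0.3728, 0) → (-0.2636, -0.2636)
(|100⟩, |110⟩): (a, b) = (0, -0.3382) → (-0.2391, 0.2391)
(|101⟩, |111⟩): (a, b) = (0.7565i, 0.4176i) → (0.8302i, 0.2396i)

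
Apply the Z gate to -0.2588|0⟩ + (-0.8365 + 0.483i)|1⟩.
-0.2588|0⟩ + (0.8365 - 0.483i)|1⟩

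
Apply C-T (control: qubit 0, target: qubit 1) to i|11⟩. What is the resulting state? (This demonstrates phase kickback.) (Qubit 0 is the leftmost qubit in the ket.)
(-1/√2 + (1/√2)i)|11⟩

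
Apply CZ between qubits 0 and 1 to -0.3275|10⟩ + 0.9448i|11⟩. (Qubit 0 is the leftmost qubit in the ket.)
-0.3275|10⟩ - 0.9448i|11⟩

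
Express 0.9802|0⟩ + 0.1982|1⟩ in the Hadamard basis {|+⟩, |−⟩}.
0.8333|+⟩ + 0.553|−⟩

With |ψ⟩ = α|0⟩ + β|1⟩, the Hadamard-basis coefficients are ⟨+|ψ⟩ = (α + β)/√2 and ⟨−|ψ⟩ = (α − β)/√2.
Here α = 0.9802, β = 0.1982: (α + β)/√2 = 0.8333, (α − β)/√2 = 0.553.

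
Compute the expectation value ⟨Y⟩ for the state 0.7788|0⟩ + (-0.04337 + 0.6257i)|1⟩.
0.9746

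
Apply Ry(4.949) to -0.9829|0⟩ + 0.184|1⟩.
0.6583|0⟩ - 0.7527|1⟩

Ry(4.949) = [[cos(θ/2), −sin(θ/2)], [sin(θ/2), cos(θ/2)]]; θ = 4.949, cos(θ/2) ≈ -0.785624, sin(θ/2) ≈ 0.618705.
With a = amp(|0⟩) = -0.9829 and b = amp(|1⟩) = 0.184:
new amp(|0⟩) = (-0.785624)·a + (-0.618705)·b = 0.6583
new amp(|1⟩) = (0.618705)·a + (-0.785624)·b = -0.7527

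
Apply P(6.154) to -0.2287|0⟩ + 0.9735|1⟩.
-0.2287|0⟩ + (0.9654 - 0.1254i)|1⟩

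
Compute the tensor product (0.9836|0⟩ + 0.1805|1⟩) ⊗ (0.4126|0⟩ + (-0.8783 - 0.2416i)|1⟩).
0.4058|00⟩ + (-0.8639 - 0.2376i)|01⟩ + 0.07447|10⟩ + (-0.1585 - 0.04361i)|11⟩

amp(|b₁b₂…⟩) = product of the factor amplitudes for bits b₁, b₂, …; only kets whose every factor amplitude is nonzero survive.
|00⟩: (0.9836)(0.4126) = 0.4058
|01⟩: (0.9836)(-0.8783 - 0.2416i) = (-0.8639 - 0.2376i)
|10⟩: (0.1805)(0.4126) = 0.07447
|11⟩: (0.1805)(-0.8783 - 0.2416i) = (-0.1585 - 0.04361i)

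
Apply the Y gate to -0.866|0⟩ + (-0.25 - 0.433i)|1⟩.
(-0.433 + 0.25i)|0⟩ - 0.866i|1⟩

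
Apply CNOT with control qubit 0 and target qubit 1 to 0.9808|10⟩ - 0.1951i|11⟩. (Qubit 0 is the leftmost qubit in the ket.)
-0.1951i|10⟩ + 0.9808|11⟩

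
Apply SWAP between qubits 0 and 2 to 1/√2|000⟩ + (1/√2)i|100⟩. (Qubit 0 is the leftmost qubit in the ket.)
1/√2|000⟩ + (1/√2)i|001⟩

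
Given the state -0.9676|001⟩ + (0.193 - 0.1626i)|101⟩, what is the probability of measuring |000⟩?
0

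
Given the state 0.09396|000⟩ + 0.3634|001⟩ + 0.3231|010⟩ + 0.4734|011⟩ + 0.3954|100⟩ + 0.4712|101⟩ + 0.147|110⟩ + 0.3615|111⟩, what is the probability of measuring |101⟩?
0.222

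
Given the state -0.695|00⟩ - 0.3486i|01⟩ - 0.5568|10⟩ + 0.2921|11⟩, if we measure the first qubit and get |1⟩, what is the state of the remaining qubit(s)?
-0.8855|0⟩ + 0.4646|1⟩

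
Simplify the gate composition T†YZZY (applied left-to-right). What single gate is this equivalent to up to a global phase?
T†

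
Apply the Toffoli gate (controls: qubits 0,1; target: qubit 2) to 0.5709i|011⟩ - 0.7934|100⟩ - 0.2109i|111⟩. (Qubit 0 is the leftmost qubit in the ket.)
0.5709i|011⟩ - 0.7934|100⟩ - 0.2109i|110⟩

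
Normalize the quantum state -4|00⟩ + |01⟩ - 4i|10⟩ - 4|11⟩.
-0.5714|00⟩ + 0.1429|01⟩ - 0.5714i|10⟩ - 0.5714|11⟩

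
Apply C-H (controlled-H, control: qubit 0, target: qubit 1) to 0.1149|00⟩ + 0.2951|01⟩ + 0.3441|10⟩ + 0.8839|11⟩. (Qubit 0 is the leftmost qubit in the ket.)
0.1149|00⟩ + 0.2951|01⟩ + 0.8683|10⟩ - 0.3817|11⟩

C-H leaves the control-|0⟩ kets |00⟩, |01⟩ unchanged and applies H to qubit 1 on the control-|1⟩ pair (|10⟩, |11⟩).
H = [[1/√2, 1/√2], [1/√2, -1/√2]].
With a = amp(|10⟩) = 0.3441 and b = amp(|11⟩) = 0.8839:
new amp(|10⟩) = (1/√2)·a + (1/√2)·b = 0.8683
new amp(|11⟩) = (1/√2)·a + (-1/√2)·b = -0.3817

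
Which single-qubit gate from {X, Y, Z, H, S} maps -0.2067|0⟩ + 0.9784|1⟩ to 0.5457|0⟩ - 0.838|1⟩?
H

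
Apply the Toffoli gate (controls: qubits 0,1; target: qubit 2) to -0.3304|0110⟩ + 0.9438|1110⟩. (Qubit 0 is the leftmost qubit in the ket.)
-0.3304|0110⟩ + 0.9438|1100⟩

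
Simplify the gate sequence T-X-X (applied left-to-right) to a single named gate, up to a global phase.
T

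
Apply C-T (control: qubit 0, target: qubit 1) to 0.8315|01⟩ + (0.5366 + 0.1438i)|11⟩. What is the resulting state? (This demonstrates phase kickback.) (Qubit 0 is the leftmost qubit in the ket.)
0.8315|01⟩ + (0.2778 + 0.4811i)|11⟩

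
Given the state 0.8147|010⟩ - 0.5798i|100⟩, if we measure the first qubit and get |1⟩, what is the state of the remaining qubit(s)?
-i|00⟩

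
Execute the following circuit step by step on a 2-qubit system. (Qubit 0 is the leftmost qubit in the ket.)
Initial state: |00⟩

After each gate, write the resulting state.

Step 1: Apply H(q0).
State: 1/√2|00⟩ + 1/√2|10⟩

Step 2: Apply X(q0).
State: 1/√2|00⟩ + 1/√2|10⟩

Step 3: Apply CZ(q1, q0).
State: 1/√2|00⟩ + 1/√2|10⟩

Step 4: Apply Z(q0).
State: 1/√2|00⟩ - 1/√2|10⟩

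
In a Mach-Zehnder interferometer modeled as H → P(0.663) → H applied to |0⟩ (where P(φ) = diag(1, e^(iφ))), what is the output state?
(0.8941 + 0.3077i)|0⟩ + (0.1059 - 0.3077i)|1⟩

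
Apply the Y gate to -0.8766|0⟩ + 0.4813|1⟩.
-0.4813i|0⟩ - 0.8766i|1⟩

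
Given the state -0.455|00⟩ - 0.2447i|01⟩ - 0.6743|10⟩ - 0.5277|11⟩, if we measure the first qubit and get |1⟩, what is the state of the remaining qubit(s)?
-0.7875|0⟩ - 0.6163|1⟩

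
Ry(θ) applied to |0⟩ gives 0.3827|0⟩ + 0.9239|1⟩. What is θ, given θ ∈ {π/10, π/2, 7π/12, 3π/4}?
3π/4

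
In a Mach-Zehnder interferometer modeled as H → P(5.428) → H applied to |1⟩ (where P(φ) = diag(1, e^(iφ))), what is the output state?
(0.172 + 0.3773i)|0⟩ + (0.828 - 0.3773i)|1⟩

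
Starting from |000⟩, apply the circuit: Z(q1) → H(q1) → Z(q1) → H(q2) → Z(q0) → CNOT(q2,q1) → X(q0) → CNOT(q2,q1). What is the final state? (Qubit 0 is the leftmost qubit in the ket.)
1/2|100⟩ + 1/2|101⟩ - 1/2|110⟩ - 1/2|111⟩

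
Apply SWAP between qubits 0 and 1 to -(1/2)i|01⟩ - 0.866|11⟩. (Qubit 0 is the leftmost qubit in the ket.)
-(1/2)i|10⟩ - 0.866|11⟩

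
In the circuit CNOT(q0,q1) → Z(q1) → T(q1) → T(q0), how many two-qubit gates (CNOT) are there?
1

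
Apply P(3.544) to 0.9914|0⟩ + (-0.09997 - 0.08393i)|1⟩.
0.9914|0⟩ + (0.05911 + 0.1164i)|1⟩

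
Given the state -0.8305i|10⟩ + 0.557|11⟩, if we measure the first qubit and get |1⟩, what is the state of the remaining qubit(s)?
-0.8305i|0⟩ + 0.557|1⟩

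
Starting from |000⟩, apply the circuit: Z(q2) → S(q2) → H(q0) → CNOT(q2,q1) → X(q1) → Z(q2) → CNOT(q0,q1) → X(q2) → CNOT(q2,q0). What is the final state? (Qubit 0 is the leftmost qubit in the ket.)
1/√2|001⟩ + 1/√2|111⟩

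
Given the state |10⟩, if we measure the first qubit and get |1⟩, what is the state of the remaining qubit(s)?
|0⟩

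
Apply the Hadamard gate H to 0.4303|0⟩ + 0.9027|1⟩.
0.9426|0⟩ - 0.334|1⟩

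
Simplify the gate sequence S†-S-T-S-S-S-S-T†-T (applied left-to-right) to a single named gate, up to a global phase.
T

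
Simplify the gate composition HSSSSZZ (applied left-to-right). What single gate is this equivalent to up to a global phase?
H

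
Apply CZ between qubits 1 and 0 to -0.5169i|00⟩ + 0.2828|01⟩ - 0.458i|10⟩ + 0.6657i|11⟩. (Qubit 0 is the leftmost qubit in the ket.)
-0.5169i|00⟩ + 0.2828|01⟩ - 0.458i|10⟩ - 0.6657i|11⟩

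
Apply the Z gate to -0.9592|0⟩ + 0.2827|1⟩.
-0.9592|0⟩ - 0.2827|1⟩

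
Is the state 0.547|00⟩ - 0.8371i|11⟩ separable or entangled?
Entangled

Writing the state as a|00⟩ + b|01⟩ + c|10⟩ + d|11⟩, it is a product state iff ad − bc = 0.
Here (a, b, c, d) = (0.547, 0, 0, -0.8371i): ad − bc = (0.547)(-0.8371i) − (0)(0) = -0.4579i ≠ 0, so the state is entangled.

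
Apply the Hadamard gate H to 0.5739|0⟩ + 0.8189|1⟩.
0.9849|0⟩ - 0.1732|1⟩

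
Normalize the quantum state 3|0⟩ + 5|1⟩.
0.5145|0⟩ + 0.8575|1⟩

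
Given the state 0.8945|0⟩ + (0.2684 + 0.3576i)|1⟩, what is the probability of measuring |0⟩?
0.8001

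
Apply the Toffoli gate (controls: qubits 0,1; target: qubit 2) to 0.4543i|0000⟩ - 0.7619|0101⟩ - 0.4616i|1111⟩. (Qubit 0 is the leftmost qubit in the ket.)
0.4543i|0000⟩ - 0.7619|0101⟩ - 0.4616i|1101⟩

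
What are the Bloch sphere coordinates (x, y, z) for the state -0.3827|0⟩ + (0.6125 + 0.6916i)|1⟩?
(-0.4688, -0.5294, -0.707)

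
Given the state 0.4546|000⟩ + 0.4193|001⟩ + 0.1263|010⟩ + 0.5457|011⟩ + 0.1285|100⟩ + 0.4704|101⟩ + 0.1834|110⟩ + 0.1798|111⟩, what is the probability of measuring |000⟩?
0.2067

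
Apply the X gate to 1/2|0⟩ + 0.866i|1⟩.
0.866i|0⟩ + 1/2|1⟩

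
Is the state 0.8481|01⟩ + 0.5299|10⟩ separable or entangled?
Entangled

Writing the state as a|00⟩ + b|01⟩ + c|10⟩ + d|11⟩, it is a product state iff ad − bc = 0.
Here (a, b, c, d) = (0, 0.8481, 0.5299, 0): ad − bc = (0)(0) − (0.8481)(0.5299) = -0.4494 ≠ 0, so the state is entangled.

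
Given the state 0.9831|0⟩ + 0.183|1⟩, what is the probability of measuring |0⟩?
0.9665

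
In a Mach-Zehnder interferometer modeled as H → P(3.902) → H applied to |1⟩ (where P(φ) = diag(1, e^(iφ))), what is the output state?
(0.8623 + 0.3446i)|0⟩ + (0.1377 - 0.3446i)|1⟩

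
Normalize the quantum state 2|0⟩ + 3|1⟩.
0.5547|0⟩ + 0.8321|1⟩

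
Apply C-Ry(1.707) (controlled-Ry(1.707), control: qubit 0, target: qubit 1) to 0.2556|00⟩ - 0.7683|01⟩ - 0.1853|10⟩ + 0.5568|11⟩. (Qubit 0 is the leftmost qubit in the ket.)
0.2556|00⟩ - 0.7683|01⟩ - 0.5414|10⟩ + 0.2264|11⟩

C-Ry(1.707) leaves the control-|0⟩ kets |00⟩, |01⟩ unchanged and applies Ry(1.707) to qubit 1 on the control-|1⟩ pair (|10⟩, |11⟩).
Ry(1.707) = [[cos(θ/2), −sin(θ/2)], [sin(θ/2), cos(θ/2)]]; θ = 1.707, cos(θ/2) ≈ 0.65735, sin(θ/2) ≈ 0.753586.
With a = amp(|10⟩) = -0.1853 and b = amp(|11⟩) = 0.5568:
new amp(|10⟩) = (0.65735)·a + (-0.753586)·b = -0.5414
new amp(|11⟩) = (0.753586)·a + (0.65735)·b = 0.2264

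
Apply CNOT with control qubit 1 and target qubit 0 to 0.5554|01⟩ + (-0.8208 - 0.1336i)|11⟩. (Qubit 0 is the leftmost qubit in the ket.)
(-0.8208 - 0.1336i)|01⟩ + 0.5554|11⟩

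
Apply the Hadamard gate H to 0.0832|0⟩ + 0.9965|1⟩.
0.7635|0⟩ - 0.6458|1⟩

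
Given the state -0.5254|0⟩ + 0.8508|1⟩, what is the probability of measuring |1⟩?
0.7239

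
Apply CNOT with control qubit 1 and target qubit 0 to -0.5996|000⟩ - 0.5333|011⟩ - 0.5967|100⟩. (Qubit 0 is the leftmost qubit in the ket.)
-0.5996|000⟩ - 0.5967|100⟩ - 0.5333|111⟩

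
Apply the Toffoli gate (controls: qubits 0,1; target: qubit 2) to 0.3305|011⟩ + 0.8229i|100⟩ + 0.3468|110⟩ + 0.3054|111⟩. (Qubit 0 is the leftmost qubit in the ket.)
0.3305|011⟩ + 0.8229i|100⟩ + 0.3054|110⟩ + 0.3468|111⟩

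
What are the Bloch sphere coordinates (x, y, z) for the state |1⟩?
(0, 0, -1)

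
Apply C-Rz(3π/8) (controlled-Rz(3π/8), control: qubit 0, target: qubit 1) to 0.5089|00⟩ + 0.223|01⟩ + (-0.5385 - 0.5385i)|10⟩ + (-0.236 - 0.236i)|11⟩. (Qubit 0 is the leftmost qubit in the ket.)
0.5089|00⟩ + 0.223|01⟩ + (-0.7469 - 0.1486i)|10⟩ + (-0.06511 - 0.3273i)|11⟩

C-Rz(3π/8) leaves the control-|0⟩ kets |00⟩, |01⟩ unchanged and applies Rz(3π/8) to qubit 1 on the control-|1⟩ pair (|10⟩, |11⟩).
Rz(3π/8) = [[e^(−iθ/2), 0], [0, e^(iθ/2)]] with e^(±iθ/2) = cos(θ/2) ± i·sin(θ/2); θ = 3π/8, cos(θ/2) ≈ 0.83147, sin(θ/2) ≈ 0.55557.
With a = amp(|10⟩) = (-0.5385 - 0.5385i) and b = amp(|11⟩) = (-0.236 - 0.236i):
new amp(|10⟩) = (0.83147 - 0.55557i)·a = (-0.7469 - 0.1486i)
new amp(|11⟩) = (0.83147 + 0.55557i)·b = (-0.06511 - 0.3273i)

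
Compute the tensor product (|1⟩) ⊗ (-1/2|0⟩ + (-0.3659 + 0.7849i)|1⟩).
-1/2|10⟩ + (-0.3659 + 0.7849i)|11⟩

amp(|b₁b₂…⟩) = product of the factor amplitudes for bits b₁, b₂, …; only kets whose every factor amplitude is nonzero survive.
|10⟩: (1)(-1/2) = -1/2
|11⟩: (1)(-0.3659 + 0.7849i) = (-0.3659 + 0.7849i)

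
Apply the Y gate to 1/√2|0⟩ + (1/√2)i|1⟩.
1/√2|0⟩ + (1/√2)i|1⟩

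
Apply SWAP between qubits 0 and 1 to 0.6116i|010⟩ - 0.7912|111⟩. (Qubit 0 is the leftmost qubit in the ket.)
0.6116i|100⟩ - 0.7912|111⟩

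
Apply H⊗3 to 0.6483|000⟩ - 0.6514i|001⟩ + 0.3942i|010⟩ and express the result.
(0.2292 - 0.09093i)|000⟩ + (0.2292 + 0.3697i)|001⟩ + (0.2292 - 0.3697i)|010⟩ + (0.2292 + 0.09093i)|011⟩ + (0.2292 - 0.09093i)|100⟩ + (0.2292 + 0.3697i)|101⟩ + (0.2292 - 0.3697i)|110⟩ + (0.2292 + 0.09093i)|111⟩

H⊗3 gives amp(|y⟩) = (1/2√2) Σ_x (−1)^(x·y) amp(|x⟩), where x·y is the number of positions in which both x and y have a 1.
|000⟩: (0.6483 - 0.6514i + 0.3942i)/(2√2) = (0.2292 - 0.09093i)
|001⟩: (0.6483 + 0.6514i + 0.3942i)/(2√2) = (0.2292 + 0.3697i)
|010⟩: (0.6483 - 0.6514i - 0.3942i)/(2√2) = (0.2292 - 0.3697i)
|011⟩: (0.6483 + 0.6514i - 0.3942i)/(2√2) = (0.2292 + 0.09093i)
|100⟩: (0.6483 - 0.6514i + 0.3942i)/(2√2) = (0.2292 - 0.09093i)
|101⟩: (0.6483 + 0.6514i + 0.3942i)/(2√2) = (0.2292 + 0.3697i)
|110⟩: (0.6483 - 0.6514i - 0.3942i)/(2√2) = (0.2292 - 0.3697i)
|111⟩: (0.6483 + 0.6514i - 0.3942i)/(2√2) = (0.2292 + 0.09093i)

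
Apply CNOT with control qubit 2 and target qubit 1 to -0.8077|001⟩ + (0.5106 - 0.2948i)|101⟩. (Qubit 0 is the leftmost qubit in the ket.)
-0.8077|011⟩ + (0.5106 - 0.2948i)|111⟩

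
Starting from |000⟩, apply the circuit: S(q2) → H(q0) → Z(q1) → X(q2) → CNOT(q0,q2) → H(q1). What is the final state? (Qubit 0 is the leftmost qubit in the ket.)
1/2|001⟩ + 1/2|011⟩ + 1/2|100⟩ + 1/2|110⟩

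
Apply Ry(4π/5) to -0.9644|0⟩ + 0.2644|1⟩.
-0.5495|0⟩ - 0.8355|1⟩

Ry(4π/5) = [[cos(θ/2), −sin(θ/2)], [sin(θ/2), cos(θ/2)]]; θ = 4π/5, cos(θ/2) ≈ 0.309017, sin(θ/2) ≈ 0.951057.
With a = amp(|0⟩) = -0.9644 and b = amp(|1⟩) = 0.2644:
new amp(|0⟩) = (0.309017)·a + (-0.951057)·b = -0.5495
new amp(|1⟩) = (0.951057)·a + (0.309017)·b = -0.8355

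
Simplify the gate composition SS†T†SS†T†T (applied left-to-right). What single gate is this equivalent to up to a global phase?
T†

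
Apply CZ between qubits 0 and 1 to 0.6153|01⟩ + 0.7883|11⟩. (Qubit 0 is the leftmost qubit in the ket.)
0.6153|01⟩ - 0.7883|11⟩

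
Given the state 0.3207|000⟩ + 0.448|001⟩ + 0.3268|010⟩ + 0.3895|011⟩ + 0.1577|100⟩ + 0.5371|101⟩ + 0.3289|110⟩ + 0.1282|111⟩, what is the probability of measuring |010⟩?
0.1068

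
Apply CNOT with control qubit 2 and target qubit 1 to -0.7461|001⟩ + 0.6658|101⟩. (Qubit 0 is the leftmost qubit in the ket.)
-0.7461|011⟩ + 0.6658|111⟩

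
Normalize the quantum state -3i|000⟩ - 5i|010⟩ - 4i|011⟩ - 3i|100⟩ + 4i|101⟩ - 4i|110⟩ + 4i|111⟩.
-0.29i|000⟩ - 0.4834i|010⟩ - 0.3867i|011⟩ - 0.29i|100⟩ + 0.3867i|101⟩ - 0.3867i|110⟩ + 0.3867i|111⟩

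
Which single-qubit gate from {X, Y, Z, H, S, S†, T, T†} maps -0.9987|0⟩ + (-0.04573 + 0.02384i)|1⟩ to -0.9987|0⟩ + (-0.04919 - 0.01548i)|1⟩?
T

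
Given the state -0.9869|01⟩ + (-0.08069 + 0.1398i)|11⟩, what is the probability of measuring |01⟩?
0.974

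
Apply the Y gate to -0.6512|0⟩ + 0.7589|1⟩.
-0.7589i|0⟩ - 0.6512i|1⟩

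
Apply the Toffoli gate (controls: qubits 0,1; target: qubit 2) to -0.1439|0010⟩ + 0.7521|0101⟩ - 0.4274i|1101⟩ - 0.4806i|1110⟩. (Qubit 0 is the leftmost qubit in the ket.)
-0.1439|0010⟩ + 0.7521|0101⟩ - 0.4806i|1100⟩ - 0.4274i|1111⟩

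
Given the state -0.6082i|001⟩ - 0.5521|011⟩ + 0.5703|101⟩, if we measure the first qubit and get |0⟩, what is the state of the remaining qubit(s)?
-0.7404i|01⟩ - 0.6721|11⟩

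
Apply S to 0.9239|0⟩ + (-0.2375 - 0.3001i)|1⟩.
0.9239|0⟩ + (0.3001 - 0.2375i)|1⟩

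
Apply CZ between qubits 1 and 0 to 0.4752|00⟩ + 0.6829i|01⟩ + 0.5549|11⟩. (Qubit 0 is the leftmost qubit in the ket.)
0.4752|00⟩ + 0.6829i|01⟩ - 0.5549|11⟩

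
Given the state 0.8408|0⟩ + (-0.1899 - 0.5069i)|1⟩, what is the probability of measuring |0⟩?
0.7069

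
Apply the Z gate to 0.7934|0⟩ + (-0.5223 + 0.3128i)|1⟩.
0.7934|0⟩ + (0.5223 - 0.3128i)|1⟩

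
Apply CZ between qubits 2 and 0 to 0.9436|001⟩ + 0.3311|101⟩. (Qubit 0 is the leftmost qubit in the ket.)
0.9436|001⟩ - 0.3311|101⟩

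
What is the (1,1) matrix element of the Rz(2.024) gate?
(0.5302 + 0.8479i)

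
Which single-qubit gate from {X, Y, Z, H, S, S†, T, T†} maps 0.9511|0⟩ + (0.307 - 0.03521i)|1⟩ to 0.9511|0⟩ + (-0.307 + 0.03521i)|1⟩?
Z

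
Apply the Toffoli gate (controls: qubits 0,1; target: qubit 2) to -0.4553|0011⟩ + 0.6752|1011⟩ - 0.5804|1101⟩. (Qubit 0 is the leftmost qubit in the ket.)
-0.4553|0011⟩ + 0.6752|1011⟩ - 0.5804|1111⟩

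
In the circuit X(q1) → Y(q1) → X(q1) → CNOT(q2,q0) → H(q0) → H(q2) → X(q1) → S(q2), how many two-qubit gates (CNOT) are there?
1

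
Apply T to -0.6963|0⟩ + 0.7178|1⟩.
-0.6963|0⟩ + (0.5076 + 0.5076i)|1⟩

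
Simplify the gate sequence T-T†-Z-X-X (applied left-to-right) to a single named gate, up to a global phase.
Z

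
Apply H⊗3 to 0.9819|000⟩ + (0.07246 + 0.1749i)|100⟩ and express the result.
(0.3728 + 0.06184i)|000⟩ + (0.3728 + 0.06184i)|001⟩ + (0.3728 + 0.06184i)|010⟩ + (0.3728 + 0.06184i)|011⟩ + (0.3215 - 0.06184i)|100⟩ + (0.3215 - 0.06184i)|101⟩ + (0.3215 - 0.06184i)|110⟩ + (0.3215 - 0.06184i)|111⟩

H⊗3 gives amp(|y⟩) = (1/2√2) Σ_x (−1)^(x·y) amp(|x⟩), where x·y is the number of positions in which both x and y have a 1.
|000⟩: (0.9819 + (0.07246 + 0.1749i))/(2√2) = (0.3728 + 0.06184i)
|001⟩: (0.9819 + (0.07246 + 0.1749i))/(2√2) = (0.3728 + 0.06184i)
|010⟩: (0.9819 + (0.07246 + 0.1749i))/(2√2) = (0.3728 + 0.06184i)
|011⟩: (0.9819 + (0.07246 + 0.1749i))/(2√2) = (0.3728 + 0.06184i)
|100⟩: (0.9819 - (0.07246 + 0.1749i))/(2√2) = (0.3215 - 0.06184i)
|101⟩: (0.9819 - (0.07246 + 0.1749i))/(2√2) = (0.3215 - 0.06184i)
|110⟩: (0.9819 - (0.07246 + 0.1749i))/(2√2) = (0.3215 - 0.06184i)
|111⟩: (0.9819 - (0.07246 + 0.1749i))/(2√2) = (0.3215 - 0.06184i)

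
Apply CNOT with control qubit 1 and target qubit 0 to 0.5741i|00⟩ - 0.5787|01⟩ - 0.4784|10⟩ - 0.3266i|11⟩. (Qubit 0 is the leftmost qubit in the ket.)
0.5741i|00⟩ - 0.3266i|01⟩ - 0.4784|10⟩ - 0.5787|11⟩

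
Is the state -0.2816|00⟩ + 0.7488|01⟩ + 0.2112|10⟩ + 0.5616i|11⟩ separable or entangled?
Entangled

Writing the state as a|00⟩ + b|01⟩ + c|10⟩ + d|11⟩, it is a product state iff ad − bc = 0.
Here (a, b, c, d) = (-0.2816, 0.7488, 0.2112, 0.5616i): ad − bc = (-0.2816)(0.5616i) − (0.7488)(0.2112) = (-0.1581 - 0.1581i) ≠ 0, so the state is entangled.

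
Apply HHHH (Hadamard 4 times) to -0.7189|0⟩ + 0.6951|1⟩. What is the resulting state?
-0.7189|0⟩ + 0.6951|1⟩

H² = I, so an even number of Hadamards cancels: H^4 = I and the state is unchanged.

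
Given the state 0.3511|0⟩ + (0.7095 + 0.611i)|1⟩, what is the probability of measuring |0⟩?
0.1233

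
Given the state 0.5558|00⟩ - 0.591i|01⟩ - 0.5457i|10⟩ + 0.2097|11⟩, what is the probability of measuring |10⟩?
0.2978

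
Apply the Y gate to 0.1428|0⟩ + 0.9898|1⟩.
-0.9898i|0⟩ + 0.1428i|1⟩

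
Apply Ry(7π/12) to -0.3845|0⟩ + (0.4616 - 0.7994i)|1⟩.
(-0.6003 + 0.6342i)|0⟩ + (-0.02404 - 0.4866i)|1⟩

Ry(7π/12) = [[cos(θ/2), −sin(θ/2)], [sin(θ/2), cos(θ/2)]]; θ = 7π/12, cos(θ/2) ≈ 0.608761, sin(θ/2) ≈ 0.793353.
With a = amp(|0⟩) = -0.3845 and b = amp(|1⟩) = (0.4616 - 0.7994i):
new amp(|0⟩) = (0.608761)·a + (-0.793353)·b = (-0.6003 + 0.6342i)
new amp(|1⟩) = (0.793353)·a + (0.608761)·b = (-0.02404 - 0.4866i)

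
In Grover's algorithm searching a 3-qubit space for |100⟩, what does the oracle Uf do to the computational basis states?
Uf|x⟩ = -|x⟩ if x = 100, else |x⟩ (phase flip on target)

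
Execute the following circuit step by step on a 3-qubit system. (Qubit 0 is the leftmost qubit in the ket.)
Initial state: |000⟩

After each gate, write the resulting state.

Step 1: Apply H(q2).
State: 1/√2|000⟩ + 1/√2|001⟩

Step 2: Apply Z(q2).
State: 1/√2|000⟩ - 1/√2|001⟩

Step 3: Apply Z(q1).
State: 1/√2|000⟩ - 1/√2|001⟩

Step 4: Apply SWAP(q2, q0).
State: 1/√2|000⟩ - 1/√2|100⟩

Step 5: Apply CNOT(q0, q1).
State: 1/√2|000⟩ - 1/√2|110⟩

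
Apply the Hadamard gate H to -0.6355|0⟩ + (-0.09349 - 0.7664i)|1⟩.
(-0.5155 - 0.5419i)|0⟩ + (-0.3833 + 0.5419i)|1⟩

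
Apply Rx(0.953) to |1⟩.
-0.4587i|0⟩ + 0.8886|1⟩

Rx(0.953) = [[cos(θ/2), −i·sin(θ/2)], [−i·sin(θ/2), cos(θ/2)]]; θ = 0.953, cos(θ/2) ≈ 0.888606, sin(θ/2) ≈ 0.458672.
With a = amp(|0⟩) = 0 and b = amp(|1⟩) = 1:
new amp(|0⟩) = (0.888606)·a + (-0.458672i)·b = -0.4587i
new amp(|1⟩) = (-0.458672i)·a + (0.888606)·b = 0.8886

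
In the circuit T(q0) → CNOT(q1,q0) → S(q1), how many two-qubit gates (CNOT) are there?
1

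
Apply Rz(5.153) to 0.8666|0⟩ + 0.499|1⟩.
(-0.7319 - 0.4641i)|0⟩ + (-0.4214 + 0.2672i)|1⟩

Rz(5.153) = [[e^(−iθ/2), 0], [0, e^(iθ/2)]] with e^(±iθ/2) = cos(θ/2) ± i·sin(θ/2); θ = 5.153, cos(θ/2) ≈ -0.844539, sin(θ/2) ≈ 0.535494.
With a = amp(|0⟩) = 0.8666 and b = amp(|1⟩) = 0.499:
new amp(|0⟩) = (-0.844539 - 0.535494i)·a = (-0.7319 - 0.4641i)
new amp(|1⟩) = (-0.844539 + 0.535494i)·b = (-0.4214 + 0.2672i)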